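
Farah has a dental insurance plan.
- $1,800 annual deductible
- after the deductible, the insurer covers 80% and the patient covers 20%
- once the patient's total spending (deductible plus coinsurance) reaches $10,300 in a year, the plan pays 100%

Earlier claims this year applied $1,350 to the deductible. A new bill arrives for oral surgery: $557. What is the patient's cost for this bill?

$471.40

Deductible still to meet: $1,800 − $1,350 = $450.
After the $450 deductible portion, $557 − $450 = $107 is subject to coinsurance.
Coinsurance: $107 × 20% = $21.40.
That puts the patient's cost at $450 + $21.40 = $471.40 before any cap.
Cumulative spending $1,350 + $471.40 = $1,821.40 stays under the $10,300 maximum.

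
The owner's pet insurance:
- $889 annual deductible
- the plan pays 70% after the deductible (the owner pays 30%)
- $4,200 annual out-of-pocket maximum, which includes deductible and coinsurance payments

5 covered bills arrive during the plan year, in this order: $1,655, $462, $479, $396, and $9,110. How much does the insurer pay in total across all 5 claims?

Claim 1 ($1,655): deductible takes $889, $766 remains; coinsurance $766 × 30% = $229.80. Owner pays $1,118.80; OOP now $1,118.80. Insurer: $1,655 − $1,118.80 = $536.20.
Claim 2 ($462): 30% coinsurance on $462 = $138.60. Owner pays $138.60; OOP now $1,257.40. Insurer: $462 − $138.60 = $323.40.
Claim 3 ($479): 30% coinsurance on $479 = $143.70. Cost to owner: $143.70. OOP to date $1,401.10. Insurer: $479 − $143.70 = $335.30.
Claim 4 ($396): 30% coinsurance on $396 = $118.80. Owner owes $118.80 (running OOP $1,519.90). Insurer: $396 − $118.80 = $277.20.
Claim 5 ($9,110): deductible already satisfied, so owner's share is 30% × $9,110 = $2,733. Adding that to $1,519.90 gives $4,252.90, past the $4,200 cap; owner pays only $4,200 − $1,519.90 = $2,680.10. Plan pays $9,110 − $2,680.10 = $6,429.90.
Insurer total: $536.20 + $323.40 + $335.30 + $277.20 + $6,429.90 = $7,902.

$7,902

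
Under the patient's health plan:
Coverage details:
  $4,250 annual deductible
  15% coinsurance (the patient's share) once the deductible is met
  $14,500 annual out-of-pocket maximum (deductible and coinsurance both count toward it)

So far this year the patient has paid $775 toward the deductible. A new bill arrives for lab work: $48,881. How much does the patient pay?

$10,285.90

Deductible still to meet: $4,250 − $775 = $3,475.
That leaves $48,881 − $3,475 = $45,406 for coinsurance.
Patient's 15% share of $45,406 is $6,810.90.
Patient responsibility before any cap: $3,475 + $6,810.90 = $10,285.90.
Cumulative spending $775 + $10,285.90 = $11,060.90 stays under the $14,500 maximum.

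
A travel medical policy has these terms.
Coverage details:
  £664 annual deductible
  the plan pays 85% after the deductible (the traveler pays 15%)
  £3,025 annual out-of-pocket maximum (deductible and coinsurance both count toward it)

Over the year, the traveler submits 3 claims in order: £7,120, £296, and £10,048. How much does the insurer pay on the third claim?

£8,699.80

Claim 1 — £7,120: deductible takes £664, £6,456 remains; traveler's 15% is £968.40. Traveler pays £1,632.40; OOP now £1,632.40. Plan pays £7,120 − £1,632.40 = £5,487.60.
Claim 2 — £296: deductible already satisfied, so traveler's share is 15% × £296 = £44.40. Cost to traveler: £44.40. OOP to date £1,676.80. Insurer: £296 − £44.40 = £251.60.
Claim 3 — £10,048: deductible met; 15% of £10,048 = £1,507.20. That would push OOP to £3,184, over the £3,025 cap, so traveler pays £3,025 − £1,676.80 = £1,348.20. Insurer: £10,048 − £1,348.20 = £8,699.80.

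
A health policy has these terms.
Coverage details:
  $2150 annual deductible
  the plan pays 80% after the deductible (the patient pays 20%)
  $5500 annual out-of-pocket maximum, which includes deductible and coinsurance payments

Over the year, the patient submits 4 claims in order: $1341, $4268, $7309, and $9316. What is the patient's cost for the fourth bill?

Claim 1 — $1341: entire amount goes to the deductible. Patient pays $1341; OOP now $1341.
Claim 2 — $4268: $809 finishes the deductible; $3459 goes to coinsurance; 20% of $3459 = $691.80. Patient owes $1500.80 (running OOP $2841.80).
Claim 3 — $7309: deductible already satisfied, so patient's share is 20% × $7309 = $1461.80. Cost to patient: $1461.80. OOP to date $4303.60.
Claim 4 — $9316: deductible already satisfied, so patient's share is 20% × $9316 = $1863.20. Adding that to $4303.60 gives $6166.80, past the $5500 cap; patient pays only $5500 − $4303.60 = $1196.40.

$1196.40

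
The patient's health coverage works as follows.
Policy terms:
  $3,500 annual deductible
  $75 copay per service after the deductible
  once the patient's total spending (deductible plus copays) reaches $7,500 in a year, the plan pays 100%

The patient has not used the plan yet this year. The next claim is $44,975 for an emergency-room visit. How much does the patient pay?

$3,575

Nothing has been paid toward the $3,500 deductible, so the first $3,500 of this charge is applied there.
The remaining $41,475 (= $44,975 − $3,500) moves to the copay.
Copay on this service: $75.
Patient responsibility before any cap: $3,500 + $75 = $3,575.
Cumulative spending $0 + $3,575 = $3,575 stays under the $7,500 maximum.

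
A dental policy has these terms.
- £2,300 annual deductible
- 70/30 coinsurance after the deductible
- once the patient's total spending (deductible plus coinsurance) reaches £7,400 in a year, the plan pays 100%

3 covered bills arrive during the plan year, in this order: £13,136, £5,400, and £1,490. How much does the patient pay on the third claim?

£229.20

Claim 1 — £13,136: deductible takes £2,300, £10,836 remains; patient's 30% is £3,250.80. Patient pays £5,550.80; OOP now £5,550.80.
Claim 2 — £5,400: deductible met; 30% of £5,400 = £1,620. Cost to patient: £1,620. OOP to date £7,170.80.
Claim 3 — £1,490: 30% coinsurance on £1,490 = £447. Adding that to £7,170.80 gives £7,617.80, past the £7,400 cap; patient pays only £7,400 − £7,170.80 = £229.20.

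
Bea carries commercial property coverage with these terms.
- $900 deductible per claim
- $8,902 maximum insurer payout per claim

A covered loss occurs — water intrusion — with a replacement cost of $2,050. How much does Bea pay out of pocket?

$900

Subtract the deductible: $2,050 − $900 = $1,150.
That's under the $8,902 cap, so the insurer reimburses the full $1,150.
Business's share is the uncovered remainder: $2,050 − $1,150 = $900.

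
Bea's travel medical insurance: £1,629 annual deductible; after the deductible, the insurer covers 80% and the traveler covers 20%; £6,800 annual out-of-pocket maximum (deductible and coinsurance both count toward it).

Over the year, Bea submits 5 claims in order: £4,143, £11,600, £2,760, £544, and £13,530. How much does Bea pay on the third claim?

Bill 1, £4,143: £1,629 finishes the deductible; £2,514 goes to coinsurance; coinsurance £2,514 × 20% = £502.80. Cost to traveler: £2,131.80. OOP to date £2,131.80.
Bill 2, £11,600: 20% coinsurance on £11,600 = £2,320. Traveler owes £2,320 (running OOP £4,451.80).
Bill 3, £2,760: 20% coinsurance on £2,760 = £552. Traveler owes £552 (running OOP £5,003.80).

£552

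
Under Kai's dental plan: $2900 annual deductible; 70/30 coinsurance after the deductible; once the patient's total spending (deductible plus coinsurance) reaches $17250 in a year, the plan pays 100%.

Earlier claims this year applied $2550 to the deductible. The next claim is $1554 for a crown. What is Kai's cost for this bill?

$711.20

Deductible still to meet: $2900 − $2550 = $350.
That leaves $1554 − $350 = $1204 for coinsurance.
30% of $1204 = $361.20 falls to the patient.
Patient responsibility before any cap: $350 + $361.20 = $711.20.
Total out-of-pocket so far would be $2550 + $711.20 = $3261.20, below the $17250 cap — no reduction.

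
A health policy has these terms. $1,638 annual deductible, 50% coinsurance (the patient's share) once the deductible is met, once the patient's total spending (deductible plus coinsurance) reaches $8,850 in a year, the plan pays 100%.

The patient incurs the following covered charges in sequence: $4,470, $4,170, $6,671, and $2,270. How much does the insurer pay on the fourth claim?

Claim 1 — $4,470: deductible takes $1,638, $2,832 remains; patient's 50% is $1,416. Patient owes $3,054 (running OOP $3,054). Plan pays $4,470 − $3,054 = $1,416.
Claim 2 — $4,170: 50% coinsurance on $4,170 = $2,085. Patient pays $2,085; OOP now $5,139. Plan pays $4,170 − $2,085 = $2,085.
Claim 3 — $6,671: deductible already satisfied, so patient's share is 50% × $6,671 = $3,335.50. Cost to patient: $3,335.50. OOP to date $8,474.50. Insurer: $6,671 − $3,335.50 = $3,335.50.
Claim 4 — $2,270: 50% coinsurance on $2,270 = $1,135. Adding that to $8,474.50 gives $9,609.50, past the $8,850 cap; patient pays only $8,850 − $8,474.50 = $375.50. Plan pays $2,270 − $375.50 = $1,894.50.

$1,894.50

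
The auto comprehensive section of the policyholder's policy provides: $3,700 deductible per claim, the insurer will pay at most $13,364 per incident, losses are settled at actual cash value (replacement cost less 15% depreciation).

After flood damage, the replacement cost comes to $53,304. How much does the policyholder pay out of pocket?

$39,940

Actual cash value after 15% depreciation: $53,304 × 85% = $45,308.40.
Less the $3,700 deductible: $45,308.40 − $3,700 = $41,608.40.
Since $41,608.40 > $13,364, the payout is capped at $13,364.
The policyholder bears the rest of the original loss: $53,304 − $13,364 = $39,940.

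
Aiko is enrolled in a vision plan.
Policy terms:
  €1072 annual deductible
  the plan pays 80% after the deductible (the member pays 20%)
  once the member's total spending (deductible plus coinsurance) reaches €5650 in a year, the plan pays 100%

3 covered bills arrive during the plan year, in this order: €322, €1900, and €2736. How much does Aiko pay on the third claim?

€547.20

Claim 1 — €322: entire amount goes to the deductible. Member pays €322; OOP now €322.
Claim 2 — €1900: €750 finishes the deductible; €1150 goes to coinsurance; member's 20% is €230. Member owes €980 (running OOP €1302).
Claim 3 — €2736: 20% coinsurance on €2736 = €547.20. Member pays €547.20; OOP now €1849.20.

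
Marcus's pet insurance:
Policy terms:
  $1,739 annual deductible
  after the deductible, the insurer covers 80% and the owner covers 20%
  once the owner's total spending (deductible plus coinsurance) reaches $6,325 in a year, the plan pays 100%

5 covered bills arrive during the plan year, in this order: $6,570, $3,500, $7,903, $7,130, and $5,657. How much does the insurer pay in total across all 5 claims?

$24,435

#1 ($6,570): $1,739 to deductible, leaving $4,831; 20% of $4,831 = $966.20. Cost to owner: $2,705.20. OOP to date $2,705.20. Plan pays $6,570 − $2,705.20 = $3,864.80.
#2 ($3,500): deductible already satisfied, so owner's share is 20% × $3,500 = $700. Owner pays $700; OOP now $3,405.20. Insurer: $3,500 − $700 = $2,800.
#3 ($7,903): deductible already satisfied, so owner's share is 20% × $7,903 = $1,580.60. Cost to owner: $1,580.60. OOP to date $4,985.80. Plan pays $7,903 − $1,580.60 = $6,322.40.
#4 ($7,130): deductible met; 20% of $7,130 = $1,426. OOP would hit $6,411.80 > $6,325, so the cap limits the owner to $6,325 − $4,985.80 = $1,339.20. Insurer: $7,130 − $1,339.20 = $5,790.80.
#5 ($5,657): deductible met; 20% of $5,657 = $1,131.40. OOP would hit $7,456.40 > $6,325, so the cap limits the owner to $6,325 − $6,325 = $0. Plan pays $5,657 − $0 = $5,657.
Insurer total: $3,864.80 + $2,800 + $6,322.40 + $5,790.80 + $5,657 = $24,435.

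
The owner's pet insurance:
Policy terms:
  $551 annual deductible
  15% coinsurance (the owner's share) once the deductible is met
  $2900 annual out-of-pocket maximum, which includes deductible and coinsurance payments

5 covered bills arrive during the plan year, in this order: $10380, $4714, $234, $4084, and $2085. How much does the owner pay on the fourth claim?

$132.45

Claim 1 — $10380: deductible takes $551, $9829 remains; owner's 15% is $1474.35. Owner pays $2025.35; OOP now $2025.35.
Claim 2 — $4714: deductible already satisfied, so owner's share is 15% × $4714 = $707.10. Owner pays $707.10; OOP now $2732.45.
Claim 3 — $234: deductible already satisfied, so owner's share is 15% × $234 = $35.10. Cost to owner: $35.10. OOP to date $2767.55.
Claim 4 — $4084: deductible already satisfied, so owner's share is 15% × $4084 = $612.60. That would push OOP to $3380.15, over the $2900 cap, so owner pays $2900 − $2767.55 = $132.45.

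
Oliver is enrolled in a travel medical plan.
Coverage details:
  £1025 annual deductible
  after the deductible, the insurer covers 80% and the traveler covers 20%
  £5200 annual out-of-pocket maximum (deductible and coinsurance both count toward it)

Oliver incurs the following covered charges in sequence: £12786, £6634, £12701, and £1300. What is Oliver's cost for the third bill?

£496

Claim 1 — £12786: deductible takes £1025, £11761 remains; 20% of £11761 = £2352.20. Cost to traveler: £3377.20. OOP to date £3377.20.
Claim 2 — £6634: 20% coinsurance on £6634 = £1326.80. Traveler pays £1326.80; OOP now £4704.
Claim 3 — £12701: deductible already satisfied, so traveler's share is 20% × £12701 = £2540.20. That would push OOP to £7244.20, over the £5200 cap, so traveler pays £5200 − £4704 = £496.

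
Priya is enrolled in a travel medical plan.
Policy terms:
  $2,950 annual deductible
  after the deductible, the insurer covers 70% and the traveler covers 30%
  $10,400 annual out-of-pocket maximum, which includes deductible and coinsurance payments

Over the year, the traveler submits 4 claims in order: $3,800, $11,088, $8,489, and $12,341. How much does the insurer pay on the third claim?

Claim 1 ($3,800): $2,950 to deductible, leaving $850; traveler's 30% is $255. Traveler owes $3,205 (running OOP $3,205). Plan pays $3,800 − $3,205 = $595.
Claim 2 ($11,088): deductible already satisfied, so traveler's share is 30% × $11,088 = $3,326.40. Cost to traveler: $3,326.40. OOP to date $6,531.40. Insurer: $11,088 − $3,326.40 = $7,761.60.
Claim 3 ($8,489): 30% coinsurance on $8,489 = $2,546.70. Traveler owes $2,546.70 (running OOP $9,078.10). Plan pays $8,489 − $2,546.70 = $5,942.30.

$5,942.30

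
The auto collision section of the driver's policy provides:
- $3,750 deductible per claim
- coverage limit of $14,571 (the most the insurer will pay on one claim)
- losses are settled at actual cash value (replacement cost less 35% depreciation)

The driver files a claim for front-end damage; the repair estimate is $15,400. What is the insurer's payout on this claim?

At 35% depreciation, ACV = $15,400 − $5,390 = $10,010.
Less the $3,750 deductible: $10,010 − $3,750 = $6,260.
$6,260 is within the $14,571 limit, so the insurer pays $6,260.

$6,260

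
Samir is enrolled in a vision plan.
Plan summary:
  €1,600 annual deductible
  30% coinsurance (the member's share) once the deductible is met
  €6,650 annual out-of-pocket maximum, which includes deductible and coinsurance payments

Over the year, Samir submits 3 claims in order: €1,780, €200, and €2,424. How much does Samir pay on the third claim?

€727.20

Bill 1, €1,780: deductible takes €1,600, €180 remains; member's 30% is €54. Member pays €1,654; OOP now €1,654.
Bill 2, €200: deductible met; 30% of €200 = €60. Member owes €60 (running OOP €1,714).
Bill 3, €2,424: deductible already satisfied, so member's share is 30% × €2,424 = €727.20. Cost to member: €727.20. OOP to date €2,441.20.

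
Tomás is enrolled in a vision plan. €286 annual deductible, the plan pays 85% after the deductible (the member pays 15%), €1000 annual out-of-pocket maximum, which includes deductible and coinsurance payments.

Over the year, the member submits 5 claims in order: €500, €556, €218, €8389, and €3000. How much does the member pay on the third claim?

Bill 1, €500: deductible takes €286, €214 remains; member's 15% is €32.10. Cost to member: €318.10. OOP to date €318.10.
Bill 2, €556: deductible already satisfied, so member's share is 15% × €556 = €83.40. Member owes €83.40 (running OOP €401.50).
Bill 3, €218: 15% coinsurance on €218 = €32.70. Cost to member: €32.70. OOP to date €434.20.

€32.70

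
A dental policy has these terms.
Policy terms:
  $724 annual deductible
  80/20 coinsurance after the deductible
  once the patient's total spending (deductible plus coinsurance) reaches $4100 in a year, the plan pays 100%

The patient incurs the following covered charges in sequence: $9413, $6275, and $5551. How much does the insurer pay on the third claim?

$5167.80

#1 ($9413): $724 to deductible, leaving $8689; 20% of $8689 = $1737.80. Cost to patient: $2461.80. OOP to date $2461.80. Insurer: $9413 − $2461.80 = $6951.20.
#2 ($6275): 20% coinsurance on $6275 = $1255. Cost to patient: $1255. OOP to date $3716.80. Plan pays $6275 − $1255 = $5020.
#3 ($5551): 20% coinsurance on $5551 = $1110.20. OOP would hit $4827 > $4100, so the cap limits the patient to $4100 − $3716.80 = $383.20. Insurer: $5551 − $383.20 = $5167.80.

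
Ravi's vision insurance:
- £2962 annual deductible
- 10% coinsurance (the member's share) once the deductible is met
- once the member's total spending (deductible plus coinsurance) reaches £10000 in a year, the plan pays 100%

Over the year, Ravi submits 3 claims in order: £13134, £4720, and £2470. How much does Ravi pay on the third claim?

Claim 1 — £13134: deductible takes £2962, £10172 remains; 10% of £10172 = £1017.20. Cost to member: £3979.20. OOP to date £3979.20.
Claim 2 — £4720: 10% coinsurance on £4720 = £472. Member pays £472; OOP now £4451.20.
Claim 3 — £2470: deductible met; 10% of £2470 = £247. Member pays £247; OOP now £4698.20.

£247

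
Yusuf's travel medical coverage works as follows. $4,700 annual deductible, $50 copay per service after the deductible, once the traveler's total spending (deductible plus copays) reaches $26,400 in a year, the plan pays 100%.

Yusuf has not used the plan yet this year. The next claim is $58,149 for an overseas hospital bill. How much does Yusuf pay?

$4,750

Nothing has been paid toward the $4,700 deductible, so the first $4,700 of this charge is applied there.
The remaining $53,449 (= $58,149 − $4,700) moves to the copay.
Copay on this service: $50.
Traveler responsibility before any cap: $4,700 + $50 = $4,750.
Total out-of-pocket so far would be $0 + $4,750 = $4,750, below the $26,400 cap — no reduction.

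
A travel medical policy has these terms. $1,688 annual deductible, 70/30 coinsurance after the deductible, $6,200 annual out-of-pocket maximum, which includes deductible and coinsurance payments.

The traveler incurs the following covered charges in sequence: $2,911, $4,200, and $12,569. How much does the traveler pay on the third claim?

Claim 1 ($2,911): $1,688 finishes the deductible; $1,223 goes to coinsurance; traveler's 30% is $366.90. Cost to traveler: $2,054.90. OOP to date $2,054.90.
Claim 2 ($4,200): deductible met; 30% of $4,200 = $1,260. Cost to traveler: $1,260. OOP to date $3,314.90.
Claim 3 ($12,569): deductible met; 30% of $12,569 = $3,770.70. Adding that to $3,314.90 gives $7,085.60, past the $6,200 cap; traveler pays only $6,200 − $3,314.90 = $2,885.10.

$2,885.10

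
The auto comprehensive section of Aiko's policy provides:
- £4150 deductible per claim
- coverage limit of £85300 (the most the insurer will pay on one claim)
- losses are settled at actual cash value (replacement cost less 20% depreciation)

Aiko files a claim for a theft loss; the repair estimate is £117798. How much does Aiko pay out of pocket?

Depreciate 20%: the covered value is £117798 × 0.8 = £94238.40.
Less the £4150 deductible: £94238.40 − £4150 = £90088.40.
The £85300 per-incident cap binds; insurer pays £85300.
Policyholder's share is the uncovered remainder: £117798 − £85300 = £32498.

£32498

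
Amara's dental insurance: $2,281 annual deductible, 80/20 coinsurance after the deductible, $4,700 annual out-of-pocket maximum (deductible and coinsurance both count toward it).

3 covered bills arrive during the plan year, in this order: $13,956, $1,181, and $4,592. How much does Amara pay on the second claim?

$84

Claim 1 — $13,956: $2,281 finishes the deductible; $11,675 goes to coinsurance; coinsurance $11,675 × 20% = $2,335. Cost to patient: $4,616. OOP to date $4,616.
Claim 2 — $1,181: deductible met; 20% of $1,181 = $236.20. That would push OOP to $4,852.20, over the $4,700 cap, so patient pays $4,700 − $4,616 = $84.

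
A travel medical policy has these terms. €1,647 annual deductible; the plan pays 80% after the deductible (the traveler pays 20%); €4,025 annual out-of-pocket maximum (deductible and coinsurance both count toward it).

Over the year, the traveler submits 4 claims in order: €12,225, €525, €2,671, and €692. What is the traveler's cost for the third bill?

€157.40

Claim 1 (€12,225): €1,647 to deductible, leaving €10,578; 20% of €10,578 = €2,115.60. Traveler pays €3,762.60; OOP now €3,762.60.
Claim 2 (€525): deductible already satisfied, so traveler's share is 20% × €525 = €105. Traveler pays €105; OOP now €3,867.60.
Claim 3 (€2,671): 20% coinsurance on €2,671 = €534.20. Adding that to €3,867.60 gives €4,401.80, past the €4,025 cap; traveler pays only €4,025 − €3,867.60 = €157.40.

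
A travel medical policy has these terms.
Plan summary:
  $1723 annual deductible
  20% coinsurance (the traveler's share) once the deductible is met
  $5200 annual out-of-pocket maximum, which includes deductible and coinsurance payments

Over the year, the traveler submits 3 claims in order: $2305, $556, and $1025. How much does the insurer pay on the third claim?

$820

Bill 1, $2305: $1723 to deductible, leaving $582; 20% of $582 = $116.40. Traveler pays $1839.40; OOP now $1839.40. Insurer: $2305 − $1839.40 = $465.60.
Bill 2, $556: 20% coinsurance on $556 = $111.20. Traveler pays $111.20; OOP now $1950.60. Insurer: $556 − $111.20 = $444.80.
Bill 3, $1025: deductible met; 20% of $1025 = $205. Traveler pays $205; OOP now $2155.60. Insurer: $1025 − $205 = $820.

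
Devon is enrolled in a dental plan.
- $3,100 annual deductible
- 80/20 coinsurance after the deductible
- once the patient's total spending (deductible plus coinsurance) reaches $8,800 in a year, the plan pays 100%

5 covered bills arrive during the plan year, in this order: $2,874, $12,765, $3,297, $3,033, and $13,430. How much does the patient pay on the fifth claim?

$1,926.20

Claim 1 — $2,874: all of it applies to the deductible. Patient owes $2,874 (running OOP $2,874).
Claim 2 — $12,765: $226 to deductible, leaving $12,539; patient's 20% is $2,507.80. Cost to patient: $2,733.80. OOP to date $5,607.80.
Claim 3 — $3,297: deductible met; 20% of $3,297 = $659.40. Patient pays $659.40; OOP now $6,267.20.
Claim 4 — $3,033: deductible met; 20% of $3,033 = $606.60. Patient owes $606.60 (running OOP $6,873.80).
Claim 5 — $13,430: deductible met; 20% of $13,430 = $2,686. That would push OOP to $9,559.80, over the $8,800 cap, so patient pays $8,800 − $6,873.80 = $1,926.20.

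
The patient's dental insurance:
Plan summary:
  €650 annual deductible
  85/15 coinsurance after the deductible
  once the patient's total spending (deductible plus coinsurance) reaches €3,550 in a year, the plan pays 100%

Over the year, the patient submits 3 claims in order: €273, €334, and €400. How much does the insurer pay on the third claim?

€303.45

#1 (€273): all of it applies to the deductible. Patient pays €273; OOP now €273. Insurer: €273 − €273 = €0.
#2 (€334): entire amount goes to the deductible. Patient pays €334; OOP now €607. Plan pays €334 − €334 = €0.
#3 (€400): deductible takes €43, €357 remains; 15% of €357 = €53.55. Cost to patient: €96.55. OOP to date €703.55. Insurer: €400 − €96.55 = €303.45.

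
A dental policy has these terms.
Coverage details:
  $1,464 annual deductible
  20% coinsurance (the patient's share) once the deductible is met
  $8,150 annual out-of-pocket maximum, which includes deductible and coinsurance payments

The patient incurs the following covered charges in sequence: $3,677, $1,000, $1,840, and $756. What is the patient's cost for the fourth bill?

$151.20

Claim 1 ($3,677): $1,464 finishes the deductible; $2,213 goes to coinsurance; 20% of $2,213 = $442.60. Patient pays $1,906.60; OOP now $1,906.60.
Claim 2 ($1,000): deductible met; 20% of $1,000 = $200. Patient pays $200; OOP now $2,106.60.
Claim 3 ($1,840): deductible met; 20% of $1,840 = $368. Patient owes $368 (running OOP $2,474.60).
Claim 4 ($756): 20% coinsurance on $756 = $151.20. Patient pays $151.20; OOP now $2,625.80.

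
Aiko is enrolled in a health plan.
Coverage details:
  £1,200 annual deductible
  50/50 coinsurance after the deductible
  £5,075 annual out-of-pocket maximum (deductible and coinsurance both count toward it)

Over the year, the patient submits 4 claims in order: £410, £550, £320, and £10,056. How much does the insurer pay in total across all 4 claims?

Claim 1 (£410): all of it applies to the deductible. Cost to patient: £410. OOP to date £410. Plan pays £410 − £410 = £0.
Claim 2 (£550): fully absorbed by the deductible. Cost to patient: £550. OOP to date £960. Insurer: £550 − £550 = £0.
Claim 3 (£320): deductible takes £240, £80 remains; 50% of £80 = £40. Cost to patient: £280. OOP to date £1,240. Plan pays £320 − £280 = £40.
Claim 4 (£10,056): deductible already satisfied, so patient's share is 50% × £10,056 = £5,028. That would push OOP to £6,268, over the £5,075 cap, so patient pays £5,075 − £1,240 = £3,835. Plan pays £10,056 − £3,835 = £6,221.
Insurer total: £0 + £0 + £40 + £6,221 = £6,261.

£6,261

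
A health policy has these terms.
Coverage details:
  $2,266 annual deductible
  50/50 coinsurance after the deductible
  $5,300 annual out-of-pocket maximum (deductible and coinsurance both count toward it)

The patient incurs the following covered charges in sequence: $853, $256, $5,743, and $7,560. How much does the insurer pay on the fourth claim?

$6,819

Claim 1 ($853): all of it applies to the deductible. Patient owes $853 (running OOP $853). Insurer: $853 − $853 = $0.
Claim 2 ($256): fully absorbed by the deductible. Patient owes $256 (running OOP $1,109). Plan pays $256 − $256 = $0.
Claim 3 ($5,743): deductible takes $1,157, $4,586 remains; patient's 50% is $2,293. Patient pays $3,450; OOP now $4,559. Plan pays $5,743 − $3,450 = $2,293.
Claim 4 ($7,560): deductible already satisfied, so patient's share is 50% × $7,560 = $3,780. That would push OOP to $8,339, over the $5,300 cap, so patient pays $5,300 − $4,559 = $741. Insurer: $7,560 − $741 = $6,819.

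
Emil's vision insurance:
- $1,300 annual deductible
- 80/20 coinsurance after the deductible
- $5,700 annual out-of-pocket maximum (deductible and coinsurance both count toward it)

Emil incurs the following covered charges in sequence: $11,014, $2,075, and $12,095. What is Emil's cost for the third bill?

$2,042.20

Bill 1, $11,014: deductible takes $1,300, $9,714 remains; coinsurance $9,714 × 20% = $1,942.80. Cost to member: $3,242.80. OOP to date $3,242.80.
Bill 2, $2,075: deductible already satisfied, so member's share is 20% × $2,075 = $415. Cost to member: $415. OOP to date $3,657.80.
Bill 3, $12,095: 20% coinsurance on $12,095 = $2,419. That would push OOP to $6,076.80, over the $5,700 cap, so member pays $5,700 − $3,657.80 = $2,042.20.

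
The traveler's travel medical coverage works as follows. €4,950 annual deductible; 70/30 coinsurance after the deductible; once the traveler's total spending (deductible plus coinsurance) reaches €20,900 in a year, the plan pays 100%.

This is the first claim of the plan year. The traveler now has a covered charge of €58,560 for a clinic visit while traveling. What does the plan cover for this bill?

€37,660

The full €4,950 deductible is still open; €4,950 of this bill applies to it.
After the €4,950 deductible portion, €58,560 − €4,950 = €53,610 is subject to coinsurance.
Traveler's 30% share of €53,610 is €16,083.
That puts the traveler's cost at €4,950 + €16,083 = €21,033 before any cap.
Year-to-date out-of-pocket would reach €0 + €21,033 = €21,033, above the €20,900 maximum, so the traveler pays only €20,900 − €0 = €20,900.
The plan picks up €58,560 − €20,900 = €37,660.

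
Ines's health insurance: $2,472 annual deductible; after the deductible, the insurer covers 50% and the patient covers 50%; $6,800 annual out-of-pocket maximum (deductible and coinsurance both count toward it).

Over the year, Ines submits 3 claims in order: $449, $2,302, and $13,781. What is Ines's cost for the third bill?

Claim 1 — $449: entire amount goes to the deductible. Patient owes $449 (running OOP $449).
Claim 2 — $2,302: deductible takes $2,023, $279 remains; 50% of $279 = $139.50. Patient pays $2,162.50; OOP now $2,611.50.
Claim 3 — $13,781: 50% coinsurance on $13,781 = $6,890.50. OOP would hit $9,502 > $6,800, so the cap limits the patient to $6,800 − $2,611.50 = $4,188.50.

$4,188.50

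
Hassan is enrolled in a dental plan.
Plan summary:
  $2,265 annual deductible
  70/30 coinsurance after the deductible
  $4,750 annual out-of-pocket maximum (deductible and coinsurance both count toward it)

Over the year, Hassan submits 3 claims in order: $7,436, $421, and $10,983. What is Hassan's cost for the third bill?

$807.40

#1 ($7,436): $2,265 finishes the deductible; $5,171 goes to coinsurance; coinsurance $5,171 × 30% = $1,551.30. Patient owes $3,816.30 (running OOP $3,816.30).
#2 ($421): deductible already satisfied, so patient's share is 30% × $421 = $126.30. Patient owes $126.30 (running OOP $3,942.60).
#3 ($10,983): deductible met; 30% of $10,983 = $3,294.90. That would push OOP to $7,237.50, over the $4,750 cap, so patient pays $4,750 − $3,942.60 = $807.40.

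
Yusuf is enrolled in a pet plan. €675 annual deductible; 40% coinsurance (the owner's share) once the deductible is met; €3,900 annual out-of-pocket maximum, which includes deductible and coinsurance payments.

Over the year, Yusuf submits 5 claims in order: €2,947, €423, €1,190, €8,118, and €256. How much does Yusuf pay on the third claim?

Bill 1, €2,947: deductible takes €675, €2,272 remains; owner's 40% is €908.80. Cost to owner: €1,583.80. OOP to date €1,583.80.
Bill 2, €423: deductible already satisfied, so owner's share is 40% × €423 = €169.20. Owner pays €169.20; OOP now €1,753.
Bill 3, €1,190: deductible already satisfied, so owner's share is 40% × €1,190 = €476. Owner pays €476; OOP now €2,229.

€476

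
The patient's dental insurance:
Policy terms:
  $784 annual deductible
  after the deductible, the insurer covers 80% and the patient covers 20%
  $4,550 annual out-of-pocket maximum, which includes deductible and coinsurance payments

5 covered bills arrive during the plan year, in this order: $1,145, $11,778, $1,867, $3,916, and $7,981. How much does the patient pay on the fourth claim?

$783.20

Claim 1 — $1,145: $784 to deductible, leaving $361; coinsurance $361 × 20% = $72.20. Patient pays $856.20; OOP now $856.20.
Claim 2 — $11,778: 20% coinsurance on $11,778 = $2,355.60. Patient pays $2,355.60; OOP now $3,211.80.
Claim 3 — $1,867: deductible already satisfied, so patient's share is 20% × $1,867 = $373.40. Cost to patient: $373.40. OOP to date $3,585.20.
Claim 4 — $3,916: deductible met; 20% of $3,916 = $783.20. Patient pays $783.20; OOP now $4,368.40.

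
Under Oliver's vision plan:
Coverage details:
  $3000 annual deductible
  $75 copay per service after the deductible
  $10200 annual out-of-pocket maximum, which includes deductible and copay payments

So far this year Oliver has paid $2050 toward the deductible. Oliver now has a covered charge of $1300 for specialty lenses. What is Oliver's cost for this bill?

$1025

Deductible still to meet: $3000 − $2050 = $950.
That leaves $1300 − $950 = $350 for the copay.
Copay on this service: $75.
Member responsibility before any cap: $950 + $75 = $1025.
Cumulative spending $2050 + $1025 = $3075 stays under the $10200 maximum.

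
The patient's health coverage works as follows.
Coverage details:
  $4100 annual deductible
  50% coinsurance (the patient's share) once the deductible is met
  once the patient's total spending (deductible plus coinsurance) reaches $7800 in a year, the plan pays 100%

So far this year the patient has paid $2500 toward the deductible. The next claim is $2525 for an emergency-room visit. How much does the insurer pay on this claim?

Deductible still to meet: $4100 − $2500 = $1600.
That leaves $2525 − $1600 = $925 for coinsurance.
50% of $925 = $462.50 falls to the patient.
So the patient owes $1600 + $462.50 = $2062.50 before any cap.
Cumulative spending $2500 + $2062.50 = $4562.50 stays under the $7800 maximum.
Insurer pays the balance: $2525 − $2062.50 = $462.50.

$462.50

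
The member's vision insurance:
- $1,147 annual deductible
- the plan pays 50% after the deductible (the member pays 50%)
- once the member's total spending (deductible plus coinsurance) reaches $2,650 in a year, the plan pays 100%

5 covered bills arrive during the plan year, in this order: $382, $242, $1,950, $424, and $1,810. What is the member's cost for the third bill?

$1,236.50

Claim 1 — $382: all of it applies to the deductible. Member owes $382 (running OOP $382).
Claim 2 — $242: fully absorbed by the deductible. Cost to member: $242. OOP to date $624.
Claim 3 — $1,950: $523 to deductible, leaving $1,427; member's 50% is $713.50. Member owes $1,236.50 (running OOP $1,860.50).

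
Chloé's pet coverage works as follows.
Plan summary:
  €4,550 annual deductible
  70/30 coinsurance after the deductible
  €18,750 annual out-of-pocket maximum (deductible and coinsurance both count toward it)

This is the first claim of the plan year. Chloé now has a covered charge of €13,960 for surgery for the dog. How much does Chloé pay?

Deductible not yet touched, so the first €4,550 of the bill goes to the deductible.
After the €4,550 deductible portion, €13,960 − €4,550 = €9,410 is subject to coinsurance.
Coinsurance: €9,410 × 30% = €2,823.
Owner responsibility before any cap: €4,550 + €2,823 = €7,373.
Cumulative spending €0 + €7,373 = €7,373 stays under the €18,750 maximum.

€7,373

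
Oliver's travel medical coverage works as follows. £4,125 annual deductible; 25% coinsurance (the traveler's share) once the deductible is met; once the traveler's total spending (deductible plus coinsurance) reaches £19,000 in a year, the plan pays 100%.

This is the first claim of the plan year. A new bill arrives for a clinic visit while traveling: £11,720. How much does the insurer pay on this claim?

£5,696.25

Deductible not yet touched, so the first £4,125 of the bill goes to the deductible.
The remaining £7,595 (= £11,720 − £4,125) moves to coinsurance.
Coinsurance: £7,595 × 25% = £1,898.75.
So the traveler owes £4,125 + £1,898.75 = £6,023.75 before any cap.
Cumulative spending £0 + £6,023.75 = £6,023.75 stays under the £19,000 maximum.
Insurer pays the balance: £11,720 − £6,023.75 = £5,696.25.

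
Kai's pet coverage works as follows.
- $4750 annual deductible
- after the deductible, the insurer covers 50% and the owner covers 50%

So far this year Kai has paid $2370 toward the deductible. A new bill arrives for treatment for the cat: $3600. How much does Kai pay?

Remaining deductible: $4750 − $2370 = $2380.
That leaves $3600 − $2380 = $1220 for coinsurance.
Owner's 50% share of $1220 is $610.
So the owner owes $2380 + $610 = $2990.

$2990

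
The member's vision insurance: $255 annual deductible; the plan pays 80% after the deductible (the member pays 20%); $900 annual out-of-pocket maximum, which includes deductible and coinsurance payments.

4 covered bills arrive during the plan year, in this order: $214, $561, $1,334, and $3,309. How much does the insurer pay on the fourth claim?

$3,034.80

#1 ($214): fully absorbed by the deductible. Member owes $214 (running OOP $214). Plan pays $214 − $214 = $0.
#2 ($561): $41 finishes the deductible; $520 goes to coinsurance; 20% of $520 = $104. Member owes $145 (running OOP $359). Plan pays $561 − $145 = $416.
#3 ($1,334): deductible met; 20% of $1,334 = $266.80. Member pays $266.80; OOP now $625.80. Insurer: $1,334 − $266.80 = $1,067.20.
#4 ($3,309): deductible already satisfied, so member's share is 20% × $3,309 = $661.80. That would push OOP to $1,287.60, over the $900 cap, so member pays $900 − $625.80 = $274.20. Plan pays $3,309 − $274.20 = $3,034.80.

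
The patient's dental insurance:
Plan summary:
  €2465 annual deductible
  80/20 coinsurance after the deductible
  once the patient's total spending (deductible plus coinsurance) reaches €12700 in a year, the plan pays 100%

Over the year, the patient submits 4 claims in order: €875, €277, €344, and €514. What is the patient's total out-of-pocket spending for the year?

€2010

Claim 1 (€875): all of it applies to the deductible. Cost to patient: €875. OOP to date €875.
Claim 2 (€277): fully absorbed by the deductible. Patient owes €277 (running OOP €1152).
Claim 3 (€344): fully absorbed by the deductible. Patient pays €344; OOP now €1496.
Claim 4 (€514): entire amount goes to the deductible. Patient owes €514 (running OOP €2010).
Total paid by the patient: €875 + €277 + €344 + €514 = €2010.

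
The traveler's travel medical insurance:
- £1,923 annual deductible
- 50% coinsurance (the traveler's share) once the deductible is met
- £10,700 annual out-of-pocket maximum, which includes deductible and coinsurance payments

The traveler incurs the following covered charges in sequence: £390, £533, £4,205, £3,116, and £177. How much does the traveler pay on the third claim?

£2,602.50

Bill 1, £390: all of it applies to the deductible. Traveler pays £390; OOP now £390.
Bill 2, £533: all of it applies to the deductible. Traveler pays £533; OOP now £923.
Bill 3, £4,205: £1,000 to deductible, leaving £3,205; 50% of £3,205 = £1,602.50. Cost to traveler: £2,602.50. OOP to date £3,525.50.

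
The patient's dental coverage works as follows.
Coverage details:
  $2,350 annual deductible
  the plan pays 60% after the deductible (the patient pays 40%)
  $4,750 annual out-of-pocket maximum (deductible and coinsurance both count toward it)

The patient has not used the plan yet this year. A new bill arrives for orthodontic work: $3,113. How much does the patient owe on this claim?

The full $2,350 deductible is still open; $2,350 of this bill applies to it.
The remaining $763 (= $3,113 − $2,350) moves to coinsurance.
Coinsurance: $763 × 40% = $305.20.
Patient responsibility before any cap: $2,350 + $305.20 = $2,655.20.
Year-to-date out-of-pocket becomes $0 + $2,655.20 = $2,655.20, still under the $4,750 maximum, so no cap applies.

$2,655.20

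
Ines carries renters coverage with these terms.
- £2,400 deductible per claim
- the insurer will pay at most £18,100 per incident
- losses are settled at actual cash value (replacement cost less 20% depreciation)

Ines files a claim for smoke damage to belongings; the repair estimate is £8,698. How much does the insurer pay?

£4,558.40

Actual cash value after 20% depreciation: £8,698 × 80% = £6,958.40.
Less the £2,400 deductible: £6,958.40 − £2,400 = £4,558.40.
£4,558.40 ≤ £18,100, so the limit doesn't bind; insurer pays £4,558.40.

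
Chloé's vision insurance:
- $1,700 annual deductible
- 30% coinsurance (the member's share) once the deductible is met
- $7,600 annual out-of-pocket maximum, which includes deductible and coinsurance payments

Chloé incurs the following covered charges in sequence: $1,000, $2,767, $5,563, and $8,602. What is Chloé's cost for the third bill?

#1 ($1,000): entire amount goes to the deductible. Member owes $1,000 (running OOP $1,000).
#2 ($2,767): $700 to deductible, leaving $2,067; 30% of $2,067 = $620.10. Member owes $1,320.10 (running OOP $2,320.10).
#3 ($5,563): deductible met; 30% of $5,563 = $1,668.90. Member owes $1,668.90 (running OOP $3,989).

$1,668.90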